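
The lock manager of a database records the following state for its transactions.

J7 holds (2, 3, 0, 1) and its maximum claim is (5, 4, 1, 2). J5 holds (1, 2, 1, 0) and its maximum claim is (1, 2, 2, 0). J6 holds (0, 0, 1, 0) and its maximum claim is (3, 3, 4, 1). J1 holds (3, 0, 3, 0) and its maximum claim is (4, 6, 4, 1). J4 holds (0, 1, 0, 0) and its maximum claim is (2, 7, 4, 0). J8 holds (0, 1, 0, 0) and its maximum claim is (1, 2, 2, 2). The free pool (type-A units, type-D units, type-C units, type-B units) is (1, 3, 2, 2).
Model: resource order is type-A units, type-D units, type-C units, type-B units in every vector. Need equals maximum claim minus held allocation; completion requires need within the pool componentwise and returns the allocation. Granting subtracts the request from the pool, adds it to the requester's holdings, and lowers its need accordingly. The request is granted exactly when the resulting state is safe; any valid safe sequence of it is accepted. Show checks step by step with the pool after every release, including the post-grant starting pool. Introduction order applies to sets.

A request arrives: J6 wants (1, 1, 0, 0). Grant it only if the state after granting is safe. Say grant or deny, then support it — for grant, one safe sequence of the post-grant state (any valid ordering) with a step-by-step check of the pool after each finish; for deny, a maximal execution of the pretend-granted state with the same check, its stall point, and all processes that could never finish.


DENY: after the grant no complete ordering would exist.
Key observation: after J5, J8 the pool peaks at (1, 5, 3, 2), and each blocked process is short somewhere: J7 on type-A units; J6 on type-A units; J1 on type-D units; J4 on type-A units, type-D units, type-C units.
After a pretend grant, a maximal execution: J5, J8 — then nothing else fits. Check, step by step:
  pool = (0, 2, 2, 2)
  run J5 (needs (0, 0, 1, 0), free (0, 2, 2, 2)); after release of (1, 2, 1, 0) the pool is (1, 4, 3, 2)
  run J8 (needs (1, 1, 2, 2), free (1, 4, 3, 2)); after release of (0, 1, 0, 0) the pool is (1, 5, 3, 2)
  J7 still needs (3, 1, 1, 1) but only (1, 5, 3, 2) is free — short on type-A units
  J6 still needs (2, 2, 3, 1) but only (1, 5, 3, 2) is free — short on type-A units
  J1 still needs (1, 6, 1, 1) but only (1, 5, 3, 2) is free — short on type-D units
  J4 still needs (2, 6, 4, 0) but only (1, 5, 3, 2) is free — short on type-A units, type-D units and type-C units
Processes that could never finish after the grant: J7, J6, J1 and J4.


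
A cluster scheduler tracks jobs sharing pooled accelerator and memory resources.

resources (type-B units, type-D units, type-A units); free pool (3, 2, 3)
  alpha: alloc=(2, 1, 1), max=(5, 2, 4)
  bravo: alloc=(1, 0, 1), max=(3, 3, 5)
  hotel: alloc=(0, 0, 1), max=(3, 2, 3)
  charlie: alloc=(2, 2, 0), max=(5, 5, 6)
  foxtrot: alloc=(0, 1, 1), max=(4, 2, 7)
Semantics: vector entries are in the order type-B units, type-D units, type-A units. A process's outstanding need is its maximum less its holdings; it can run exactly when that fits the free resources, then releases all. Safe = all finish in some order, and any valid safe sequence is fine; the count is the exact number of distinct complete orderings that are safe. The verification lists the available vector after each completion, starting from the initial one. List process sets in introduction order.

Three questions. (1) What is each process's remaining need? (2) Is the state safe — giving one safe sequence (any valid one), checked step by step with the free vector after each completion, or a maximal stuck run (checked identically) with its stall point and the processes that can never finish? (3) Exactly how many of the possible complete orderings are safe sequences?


(1) Outstanding need per process (order type-B units, type-D units, type-A units):
  alpha: (3, 1, 3)
  bravo: (2, 3, 4)
  hotel: (3, 2, 2)
  charlie: (3, 3, 6)
  foxtrot: (4, 1, 6)
(2) SAFE — a valid safe sequence is alpha, hotel, bravo, foxtrot, charlie.
Key observation: the order's first zero-slack moment is alpha ((3, 1, 3) needed, (3, 2, 3) free — a requested resource with nothing to spare).
Step-by-step check:
  pool = (3, 2, 3)
  run alpha (needs (3, 1, 3), free (3, 2, 3)); after release of (2, 1, 1) the pool is (5, 3, 4)
  run hotel (needs (3, 2, 2), free (5, 3, 4)); after release of (0, 0, 1) the pool is (5, 3, 5)
  run bravo (needs (2, 3, 4), free (5, 3, 5)); after release of (1, 0, 1) the pool is (6, 3, 6)
  run foxtrot (needs (4, 1, 6), free (6, 3, 6)); after release of (0, 1, 1) the pool is (6, 4, 7)
  run charlie (needs (3, 3, 6), free (6, 4, 7)); after release of (2, 2, 0) the pool is (8, 6, 7)
(3) Exactly 6 of the possible complete orderings are safe sequences.


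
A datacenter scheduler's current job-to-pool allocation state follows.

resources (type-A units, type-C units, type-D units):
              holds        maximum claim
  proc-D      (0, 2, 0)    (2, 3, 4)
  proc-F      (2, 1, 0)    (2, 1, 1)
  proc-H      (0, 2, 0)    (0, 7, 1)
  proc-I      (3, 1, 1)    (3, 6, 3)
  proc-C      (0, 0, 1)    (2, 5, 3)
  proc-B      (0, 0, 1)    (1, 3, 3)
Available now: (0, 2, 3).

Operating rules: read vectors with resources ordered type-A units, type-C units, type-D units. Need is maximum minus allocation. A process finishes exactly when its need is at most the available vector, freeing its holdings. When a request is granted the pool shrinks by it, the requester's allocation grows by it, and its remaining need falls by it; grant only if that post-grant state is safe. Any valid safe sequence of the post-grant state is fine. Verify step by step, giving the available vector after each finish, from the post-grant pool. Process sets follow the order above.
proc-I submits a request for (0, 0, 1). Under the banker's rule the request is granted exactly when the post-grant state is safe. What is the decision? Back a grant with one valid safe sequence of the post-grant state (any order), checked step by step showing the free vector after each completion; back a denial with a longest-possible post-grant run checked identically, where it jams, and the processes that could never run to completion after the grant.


DENY: after the grant no complete ordering would exist.
Key observation: after proc-F, proc-B the pool peaks at (2, 3, 3), and each blocked process is short somewhere: proc-D on type-D units; proc-H on type-C units; proc-I on type-C units; proc-C on type-C units.
Pretend the grant happened; the run proc-F, proc-B goes as far as possible. Walking it through:
  pool = (0, 2, 2)
  run proc-F (needs (0, 0, 1), free (0, 2, 2)); after release of (2, 1, 0) the pool is (2, 3, 2)
  run proc-B (needs (1, 3, 2), free (2, 3, 2)); after release of (0, 0, 1) the pool is (2, 3, 3)
  proc-D cannot run: need (2, 1, 4) vs free (2, 3, 3) (insufficient type-D units)
  proc-H cannot run: need (0, 5, 1) vs free (2, 3, 3) (insufficient type-C units)
  proc-I cannot run: need (0, 5, 1) vs free (2, 3, 3) (insufficient type-C units)
  proc-C cannot run: need (2, 5, 2) vs free (2, 3, 3) (insufficient type-C units)
Processes that could never finish after the grant: proc-D, proc-H, proc-I and proc-C.


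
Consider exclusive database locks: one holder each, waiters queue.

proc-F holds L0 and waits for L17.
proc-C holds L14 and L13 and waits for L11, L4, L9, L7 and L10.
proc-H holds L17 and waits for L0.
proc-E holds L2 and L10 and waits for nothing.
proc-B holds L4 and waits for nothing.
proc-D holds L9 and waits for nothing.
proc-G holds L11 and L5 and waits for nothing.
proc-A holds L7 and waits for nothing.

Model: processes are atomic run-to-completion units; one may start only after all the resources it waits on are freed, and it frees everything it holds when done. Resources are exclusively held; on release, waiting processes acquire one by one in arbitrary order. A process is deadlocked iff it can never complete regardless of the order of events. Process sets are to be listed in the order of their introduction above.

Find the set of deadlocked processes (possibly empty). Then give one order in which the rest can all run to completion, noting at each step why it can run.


Deadlocked: proc-F and proc-H.
Key observation: nobody on the ring proc-F -> proc-H -> proc-F can start until another member finishes, which never happens; no other process is dragged down with it.
One completion order for the rest: proc-A, proc-B, proc-D, proc-G, proc-E, proc-C.
Walking it through:
  proc-A waits on nothing -> runs at once and releases L7
  proc-B waits on nothing -> runs at once and releases L4
  proc-D waits on nothing -> runs at once and releases L9
  proc-G waits on nothing -> runs at once and releases L11 and L5
  proc-E waits on nothing -> runs at once and releases L2 and L10
  run proc-C (all its waits — L11, L4, L9, L7 and L10 — are resolved); releases L14 and L13


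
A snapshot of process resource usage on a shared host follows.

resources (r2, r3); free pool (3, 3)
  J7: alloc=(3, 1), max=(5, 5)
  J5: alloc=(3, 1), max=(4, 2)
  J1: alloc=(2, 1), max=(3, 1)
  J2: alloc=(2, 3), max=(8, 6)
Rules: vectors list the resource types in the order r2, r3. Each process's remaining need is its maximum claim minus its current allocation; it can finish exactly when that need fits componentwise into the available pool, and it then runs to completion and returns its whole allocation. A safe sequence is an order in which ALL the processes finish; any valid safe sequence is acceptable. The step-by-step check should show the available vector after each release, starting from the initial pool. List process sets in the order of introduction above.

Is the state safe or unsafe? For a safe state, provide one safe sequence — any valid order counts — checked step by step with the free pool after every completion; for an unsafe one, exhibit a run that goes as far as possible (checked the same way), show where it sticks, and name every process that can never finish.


SAFE. One safe sequence: J1, J5, J7, J2.
Key observation: the order never hits an exact fit; J7 is the first step at the minimum slack of 1 on its requested resources ((2, 4), (8, 5) free).
Check, step by step:
  pool = (3, 3)
  J1 needs (1, 0) <= (3, 3) -> finishes; pool += (2, 1) = (5, 4)
  J5 needs (1, 1) <= (5, 4) -> finishes; pool += (3, 1) = (8, 5)
  J7 needs (2, 4) <= (8, 5) -> finishes; pool += (3, 1) = (11, 6)
  J2 needs (6, 3) <= (11, 6) -> finishes; pool += (2, 3) = (13, 9)


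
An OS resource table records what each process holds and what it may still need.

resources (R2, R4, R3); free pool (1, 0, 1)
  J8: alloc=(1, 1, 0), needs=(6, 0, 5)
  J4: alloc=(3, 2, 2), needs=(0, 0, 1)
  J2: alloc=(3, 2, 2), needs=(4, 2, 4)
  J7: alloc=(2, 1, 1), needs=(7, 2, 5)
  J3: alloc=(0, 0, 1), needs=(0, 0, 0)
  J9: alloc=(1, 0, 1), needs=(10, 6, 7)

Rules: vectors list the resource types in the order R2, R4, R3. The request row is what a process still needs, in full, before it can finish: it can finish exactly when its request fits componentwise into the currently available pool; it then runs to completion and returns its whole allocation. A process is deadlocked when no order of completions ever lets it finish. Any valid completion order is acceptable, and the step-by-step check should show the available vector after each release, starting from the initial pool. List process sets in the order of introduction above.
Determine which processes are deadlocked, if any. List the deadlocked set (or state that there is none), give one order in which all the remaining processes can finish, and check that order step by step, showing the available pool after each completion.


Nothing here is deadlocked.
Key observation: starting with J4, each completion frees enough for the next — no one is permanently blocked.
A valid finishing order for the others: J4, J3, J2, J7, J8, J9. Walking it through:
  pool = (1, 0, 1)
  J4 needs (0, 0, 1) <= (1, 0, 1) -> finishes; pool += (3, 2, 2) = (4, 2, 3)
  J3 needs (0, 0, 0) <= (4, 2, 3) -> finishes; pool += (0, 0, 1) = (4, 2, 4)
  J2 needs (4, 2, 4) <= (4, 2, 4) -> finishes; pool += (3, 2, 2) = (7, 4, 6)
  J7 needs (7, 2, 5) <= (7, 4, 6) -> finishes; pool += (2, 1, 1) = (9, 5, 7)
  J8 needs (6, 0, 5) <= (9, 5, 7) -> finishes; pool += (1, 1, 0) = (10, 6, 7)
  J9 needs (10, 6, 7) <= (10, 6, 7) -> finishes; pool += (1, 0, 1) = (11, 6, 8)


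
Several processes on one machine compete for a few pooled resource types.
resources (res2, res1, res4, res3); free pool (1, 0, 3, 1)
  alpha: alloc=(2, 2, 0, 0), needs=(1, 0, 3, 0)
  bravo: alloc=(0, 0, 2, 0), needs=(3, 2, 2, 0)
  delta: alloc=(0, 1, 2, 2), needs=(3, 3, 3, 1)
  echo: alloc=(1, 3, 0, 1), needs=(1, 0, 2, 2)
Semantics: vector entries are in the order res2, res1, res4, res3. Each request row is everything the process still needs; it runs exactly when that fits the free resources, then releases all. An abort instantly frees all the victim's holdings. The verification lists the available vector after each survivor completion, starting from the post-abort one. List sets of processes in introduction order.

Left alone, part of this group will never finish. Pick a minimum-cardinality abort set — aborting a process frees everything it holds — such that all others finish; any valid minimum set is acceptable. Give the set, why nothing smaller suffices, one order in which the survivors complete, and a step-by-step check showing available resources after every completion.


Minimum abort set: delta.
Key observation: echo was stuck for good until delta gave back (0, 1, 2, 2); in the order shown it finishes at step 1.
Why nothing smaller works: aborting no one leaves the state deadlocked as given.
Survivors finish in the order: echo, alpha, bravo. Walking it through (pool after the aborts first):
  pool = (1, 1, 5, 3)
  echo needs (1, 0, 2, 2) <= (1, 1, 5, 3) -> finishes; pool += (1, 3, 0, 1) = (2, 4, 5, 4)
  alpha needs (1, 0, 3, 0) <= (2, 4, 5, 4) -> finishes; pool += (2, 2, 0, 0) = (4, 6, 5, 4)
  bravo needs (3, 2, 2, 0) <= (4, 6, 5, 4) -> finishes; pool += (0, 0, 2, 0) = (4, 6, 7, 4)


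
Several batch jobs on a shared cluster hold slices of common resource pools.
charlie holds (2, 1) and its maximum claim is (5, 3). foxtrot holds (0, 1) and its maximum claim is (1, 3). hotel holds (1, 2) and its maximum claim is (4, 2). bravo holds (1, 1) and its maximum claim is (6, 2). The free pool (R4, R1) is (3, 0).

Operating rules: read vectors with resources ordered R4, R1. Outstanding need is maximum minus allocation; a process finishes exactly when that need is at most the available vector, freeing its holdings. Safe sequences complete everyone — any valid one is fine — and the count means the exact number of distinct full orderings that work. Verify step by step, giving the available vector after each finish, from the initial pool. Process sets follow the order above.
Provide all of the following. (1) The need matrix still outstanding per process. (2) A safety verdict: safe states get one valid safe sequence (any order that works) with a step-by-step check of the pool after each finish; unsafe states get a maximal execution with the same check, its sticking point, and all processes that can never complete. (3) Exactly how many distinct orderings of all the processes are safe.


(1) Remaining need (order R4, R1):
  charlie: (3, 2)
  foxtrot: (1, 2)
  hotel: (3, 0)
  bravo: (5, 1)
(2) SAFE — a valid safe sequence is hotel, charlie, bravo, foxtrot.
Key observation: reading the order forward, hotel is the first process whose need (3, 0) meets the free pool (3, 0) exactly on a resource it requests.
Step-by-step check:
  pool = (3, 0)
  hotel needs (3, 0) <= (3, 0) -> finishes; pool += (1, 2) = (4, 2)
  charlie needs (3, 2) <= (4, 2) -> finishes; pool += (2, 1) = (6, 3)
  bravo needs (5, 1) <= (6, 3) -> finishes; pool += (1, 1) = (7, 4)
  foxtrot needs (1, 2) <= (7, 4) -> finishes; pool += (0, 1) = (7, 5)
(3) The exact count: 3 of the possible complete orderings are safe sequences.


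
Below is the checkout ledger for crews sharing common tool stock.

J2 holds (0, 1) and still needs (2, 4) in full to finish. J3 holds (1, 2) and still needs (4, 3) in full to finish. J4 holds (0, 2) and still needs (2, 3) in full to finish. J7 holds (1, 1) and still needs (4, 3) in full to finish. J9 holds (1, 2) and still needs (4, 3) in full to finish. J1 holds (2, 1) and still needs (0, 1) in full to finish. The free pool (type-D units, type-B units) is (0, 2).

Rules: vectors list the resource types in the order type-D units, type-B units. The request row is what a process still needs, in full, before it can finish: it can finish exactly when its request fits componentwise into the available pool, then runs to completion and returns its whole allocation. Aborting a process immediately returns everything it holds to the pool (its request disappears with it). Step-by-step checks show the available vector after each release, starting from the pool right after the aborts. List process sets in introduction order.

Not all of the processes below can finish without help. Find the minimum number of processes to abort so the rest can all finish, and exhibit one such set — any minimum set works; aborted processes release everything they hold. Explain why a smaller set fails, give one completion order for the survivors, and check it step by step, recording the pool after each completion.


The answer: abort J3 and J9.
Key observation: J7 was stuck for good until J3 and J9 gave back (2, 4); in the order shown it finishes at step 3.
Minimality, checking each single-abort alternative: J2 alone leaves J3 blocked (short on type-D units); J3 alone leaves J7 blocked (short on type-D units); J4 alone leaves J3 blocked (short on type-D units); J7 alone leaves J3 blocked (short on type-D units); J9 alone leaves J3 blocked (short on type-D units); J1 alone leaves J3 blocked (short on type-D units).
Survivors finish in the order: J1, J4, J7, J2. Step-by-step check (pool after the aborts first):
  pool = (2, 6)
  J1: need (0, 1) fits (2, 6); releases (2, 1), pool now (4, 7)
  J4: need (2, 3) fits (4, 7); releases (0, 2), pool now (4, 9)
  J7: need (4, 3) fits (4, 9); releases (1, 1), pool now (5, 10)
  J2: need (2, 4) fits (5, 10); releases (0, 1), pool now (5, 11)


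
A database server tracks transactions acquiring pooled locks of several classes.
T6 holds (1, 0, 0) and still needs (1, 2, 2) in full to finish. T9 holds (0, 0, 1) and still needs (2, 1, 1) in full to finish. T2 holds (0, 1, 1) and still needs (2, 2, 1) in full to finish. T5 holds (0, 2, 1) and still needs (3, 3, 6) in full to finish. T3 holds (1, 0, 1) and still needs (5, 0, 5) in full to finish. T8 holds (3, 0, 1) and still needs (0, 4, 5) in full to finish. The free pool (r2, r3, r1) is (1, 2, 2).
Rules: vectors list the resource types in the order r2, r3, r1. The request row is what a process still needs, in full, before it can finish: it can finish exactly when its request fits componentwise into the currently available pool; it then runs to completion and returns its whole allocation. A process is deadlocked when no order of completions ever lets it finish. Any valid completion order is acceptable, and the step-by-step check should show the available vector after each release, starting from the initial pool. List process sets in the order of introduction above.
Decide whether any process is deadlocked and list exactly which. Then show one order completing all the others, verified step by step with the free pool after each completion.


Deadlocked set: T5, T3 and T8.
Key observation: after T6, T2, T9 complete, (2, 3, 4) is the best the pool ever gets, yet each leftover process wants more r1.
One completion order for the rest: T6, T2, T9. Check, step by step:
  pool = (1, 2, 2)
  T6: need (1, 2, 2) fits (1, 2, 2); releases (1, 0, 0), pool now (2, 2, 2)
  T2: need (2, 2, 1) fits (2, 2, 2); releases (0, 1, 1), pool now (2, 3, 3)
  T9: need (2, 1, 1) fits (2, 3, 3); releases (0, 0, 1), pool now (2, 3, 4)
None of the blocked processes ever fits:
  T5 cannot run: need (3, 3, 6) vs free (2, 3, 4) (insufficient r2 and r1)
  T3 cannot run: need (5, 0, 5) vs free (2, 3, 4) (insufficient r2 and r1)
  T8 cannot run: need (0, 4, 5) vs free (2, 3, 4) (insufficient r3 and r1)


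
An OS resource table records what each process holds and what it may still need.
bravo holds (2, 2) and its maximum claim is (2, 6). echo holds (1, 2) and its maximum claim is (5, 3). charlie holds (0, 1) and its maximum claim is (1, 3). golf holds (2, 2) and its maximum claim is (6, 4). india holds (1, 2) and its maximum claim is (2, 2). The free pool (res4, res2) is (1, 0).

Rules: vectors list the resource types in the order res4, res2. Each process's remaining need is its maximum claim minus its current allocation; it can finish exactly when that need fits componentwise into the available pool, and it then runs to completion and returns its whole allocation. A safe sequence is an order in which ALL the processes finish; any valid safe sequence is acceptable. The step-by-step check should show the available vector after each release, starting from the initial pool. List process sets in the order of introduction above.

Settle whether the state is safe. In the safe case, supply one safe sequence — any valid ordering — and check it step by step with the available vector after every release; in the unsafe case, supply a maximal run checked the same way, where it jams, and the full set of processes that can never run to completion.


UNSAFE.
Key observation: after india, charlie the pool peaks at (2, 3), and each blocked process is short somewhere: bravo on res2; echo on res4; golf on res4.
The run india, charlie cannot be extended any further. Verifying each step:
  pool = (1, 0)
  india: need (1, 0) fits (1, 0); releases (1, 2), pool now (2, 2)
  charlie: need (1, 2) fits (2, 2); releases (0, 1), pool now (2, 3)
  bravo cannot run: need (0, 4) vs free (2, 3) (insufficient res2)
  echo cannot run: need (4, 1) vs free (2, 3) (insufficient res4)
  golf cannot run: need (4, 2) vs free (2, 3) (insufficient res4)
Processes that can never finish: bravo, echo and golf.


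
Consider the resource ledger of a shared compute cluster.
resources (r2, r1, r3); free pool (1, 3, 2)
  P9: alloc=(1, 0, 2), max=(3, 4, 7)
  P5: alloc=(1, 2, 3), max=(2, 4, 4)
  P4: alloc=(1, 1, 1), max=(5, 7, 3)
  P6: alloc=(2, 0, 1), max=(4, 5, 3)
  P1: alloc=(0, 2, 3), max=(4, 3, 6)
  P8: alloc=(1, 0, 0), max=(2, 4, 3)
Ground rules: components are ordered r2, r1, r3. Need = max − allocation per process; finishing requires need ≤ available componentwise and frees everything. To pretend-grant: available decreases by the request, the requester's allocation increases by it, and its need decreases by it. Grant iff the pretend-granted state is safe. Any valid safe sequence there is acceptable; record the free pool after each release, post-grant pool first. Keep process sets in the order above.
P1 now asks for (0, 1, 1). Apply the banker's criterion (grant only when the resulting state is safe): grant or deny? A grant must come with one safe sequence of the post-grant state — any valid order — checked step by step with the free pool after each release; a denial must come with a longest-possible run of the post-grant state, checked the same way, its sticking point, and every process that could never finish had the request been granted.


DENY: after the grant no complete ordering would exist.
Key observation: after P5, P8 the pool peaks at (3, 4, 4), and each blocked process is short somewhere: P9 on r3; P4 on r2, r1; P6 on r1; P1 on r2.
Pretend the grant happened; the run P5, P8 goes as far as possible. Check, step by step:
  pool = (1, 2, 1)
  run P5 (needs (1, 2, 1), free (1, 2, 1)); after release of (1, 2, 3) the pool is (2, 4, 4)
  run P8 (needs (1, 4, 3), free (2, 4, 4)); after release of (1, 0, 0) the pool is (3, 4, 4)
  P9 still needs (2, 4, 5) but only (3, 4, 4) is free — short on r3
  P4 still needs (4, 6, 2) but only (3, 4, 4) is free — short on r2 and r1
  P6 still needs (2, 5, 2) but only (3, 4, 4) is free — short on r1
  P1 still needs (4, 0, 2) but only (3, 4, 4) is free — short on r2
Processes that could never finish after the grant: P9, P4, P6 and P1.


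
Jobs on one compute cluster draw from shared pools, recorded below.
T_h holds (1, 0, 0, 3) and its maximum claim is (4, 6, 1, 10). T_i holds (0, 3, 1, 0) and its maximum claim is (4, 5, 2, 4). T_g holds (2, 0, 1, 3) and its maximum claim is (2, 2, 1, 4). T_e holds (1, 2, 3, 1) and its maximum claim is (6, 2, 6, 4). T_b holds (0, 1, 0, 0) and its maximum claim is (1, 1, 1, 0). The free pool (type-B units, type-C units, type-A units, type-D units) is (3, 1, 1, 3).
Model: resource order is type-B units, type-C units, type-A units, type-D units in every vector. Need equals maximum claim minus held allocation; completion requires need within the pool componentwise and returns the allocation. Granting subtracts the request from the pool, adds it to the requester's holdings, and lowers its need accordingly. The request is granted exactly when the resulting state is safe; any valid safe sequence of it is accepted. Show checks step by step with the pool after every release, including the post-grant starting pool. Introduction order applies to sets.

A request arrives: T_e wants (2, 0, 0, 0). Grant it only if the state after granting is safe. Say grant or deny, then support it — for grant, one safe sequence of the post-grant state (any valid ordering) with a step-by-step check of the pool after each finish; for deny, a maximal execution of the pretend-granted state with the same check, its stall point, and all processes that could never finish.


DENY. Granting would leave the state unsafe.
Key observation: after T_b, T_g the pool peaks at (3, 2, 2, 6), and each blocked process is short somewhere: T_h on type-C units, type-D units; T_i on type-B units; T_e on type-A units.
After a pretend grant, a maximal execution: T_b, T_g — then nothing else fits. Step-by-step check:
  pool = (1, 1, 1, 3)
  run T_b (needs (1, 0, 1, 0), free (1, 1, 1, 3)); after release of (0, 1, 0, 0) the pool is (1, 2, 1, 3)
  run T_g (needs (0, 2, 0, 1), free (1, 2, 1, 3)); after release of (2, 0, 1, 3) the pool is (3, 2, 2, 6)
  blocked: T_h wants (3, 6, 1, 7), pool (3, 2, 2, 6) — not enough type-C units and type-D units
  blocked: T_i wants (4, 2, 1, 4), pool (3, 2, 2, 6) — not enough type-B units
  blocked: T_e wants (3, 0, 3, 3), pool (3, 2, 2, 6) — not enough type-A units
Post-grant, the permanently blocked set is T_h, T_i and T_e.


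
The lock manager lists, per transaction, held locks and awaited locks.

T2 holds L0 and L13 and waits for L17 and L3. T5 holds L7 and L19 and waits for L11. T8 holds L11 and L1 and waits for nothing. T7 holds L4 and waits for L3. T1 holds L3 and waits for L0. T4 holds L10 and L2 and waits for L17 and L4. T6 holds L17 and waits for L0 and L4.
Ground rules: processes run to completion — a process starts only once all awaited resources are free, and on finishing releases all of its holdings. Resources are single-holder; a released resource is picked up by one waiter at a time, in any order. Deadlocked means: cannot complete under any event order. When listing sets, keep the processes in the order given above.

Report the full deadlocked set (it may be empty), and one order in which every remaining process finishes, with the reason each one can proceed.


Deadlocked set: T2, T7, T1, T4 and T6.
Key observation: the wait chain closes on itself along T2 -> T1 -> T2; T7 and T6 are caught in further circular waits and T4 waits into the deadlock from upstream.
A valid finishing order for the others: T8, T5.
Step-by-step check:
  run T8 (it waits on nothing); releases L11 and L1
  T5 waits on L11 — all released -> runs and releases L7 and L19


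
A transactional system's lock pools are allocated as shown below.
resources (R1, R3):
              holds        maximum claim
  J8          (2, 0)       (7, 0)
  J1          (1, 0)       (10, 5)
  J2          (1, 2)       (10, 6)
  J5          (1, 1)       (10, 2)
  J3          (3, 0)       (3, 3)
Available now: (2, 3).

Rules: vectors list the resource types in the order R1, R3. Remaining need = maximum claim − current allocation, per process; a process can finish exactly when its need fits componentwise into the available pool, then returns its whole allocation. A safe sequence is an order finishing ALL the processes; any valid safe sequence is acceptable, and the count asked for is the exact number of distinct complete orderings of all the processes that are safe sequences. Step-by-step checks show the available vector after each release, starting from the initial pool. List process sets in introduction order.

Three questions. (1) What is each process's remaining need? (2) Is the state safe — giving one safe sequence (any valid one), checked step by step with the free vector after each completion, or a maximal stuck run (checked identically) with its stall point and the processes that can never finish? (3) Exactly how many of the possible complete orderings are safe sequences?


(1) Need matrix, components ordered R1, R3:
  J8: (5, 0)
  J1: (9, 5)
  J2: (9, 4)
  J5: (9, 1)
  J3: (0, 3)
(2) UNSAFE.
Key observation: even finishing J3, J8 leaves just (7, 3) free — too little R1 for any of the remaining processes.
A maximal execution: J3, J8 — then nothing else fits. Step-by-step check:
  pool = (2, 3)
  J3: need (0, 3) fits (2, 3); releases (3, 0), pool now (5, 3)
  J8: need (5, 0) fits (5, 3); releases (2, 0), pool now (7, 3)
  J1 still needs (9, 5) but only (7, 3) is free — short on R1 and R3
  J2 still needs (9, 4) but only (7, 3) is free — short on R1 and R3
  J5 still needs (9, 1) but only (7, 3) is free — short on R1
Processes that can never finish: J1, J2 and J5.
(3) Exactly 0 of the possible complete orderings are safe sequences.


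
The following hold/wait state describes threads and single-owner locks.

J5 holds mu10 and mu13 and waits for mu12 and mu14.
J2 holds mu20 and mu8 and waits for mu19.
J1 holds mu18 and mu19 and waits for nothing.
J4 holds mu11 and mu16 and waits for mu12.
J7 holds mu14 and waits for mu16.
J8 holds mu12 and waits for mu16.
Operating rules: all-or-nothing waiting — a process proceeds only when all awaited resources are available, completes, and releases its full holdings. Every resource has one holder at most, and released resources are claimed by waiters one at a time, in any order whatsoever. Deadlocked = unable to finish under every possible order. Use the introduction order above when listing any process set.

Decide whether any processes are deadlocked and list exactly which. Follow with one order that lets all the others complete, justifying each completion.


The deadlocked set is J5, J4, J7 and J8.
Key observation: the cycle J4 -> J8 -> J4 can never break — each member waits on the next; J5 and J7 wait into the deadlock from upstream.
The rest can finish in the order J1, J2.
Verifying each step:
  run J1 (it waits on nothing); releases mu18 and mu19
  run J2 (all its waits — mu19 — are resolved); releases mu20 and mu8


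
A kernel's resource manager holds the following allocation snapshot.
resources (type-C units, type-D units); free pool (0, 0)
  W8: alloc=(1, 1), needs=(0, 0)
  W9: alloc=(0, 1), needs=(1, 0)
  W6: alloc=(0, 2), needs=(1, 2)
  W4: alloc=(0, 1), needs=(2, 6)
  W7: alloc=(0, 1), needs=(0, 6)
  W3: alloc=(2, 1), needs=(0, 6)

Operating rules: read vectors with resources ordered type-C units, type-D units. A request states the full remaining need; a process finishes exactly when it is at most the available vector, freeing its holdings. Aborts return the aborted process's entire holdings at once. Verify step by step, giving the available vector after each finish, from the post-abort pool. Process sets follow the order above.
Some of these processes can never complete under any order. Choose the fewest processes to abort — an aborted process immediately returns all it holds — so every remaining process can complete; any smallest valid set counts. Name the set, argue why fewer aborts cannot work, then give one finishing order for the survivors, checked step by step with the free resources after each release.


Minimum abort set: W7 and W3.
Key observation: W4 had no path to completion before; after the abort of W7 and W3 ((2, 2) returned), step 4 is where it fits.
No one abort is enough; case by case: W8 alone leaves W4 blocked (short on type-C units and type-D units); W9 alone leaves W4 blocked (short on type-C units and type-D units); W6 alone leaves W4 blocked (short on type-C units and type-D units); W4 alone leaves W7 blocked (short on type-D units); W7 alone leaves W4 blocked (short on type-C units and type-D units); W3 alone leaves W4 blocked (short on type-D units).
The survivors complete as W8, W6, W9, W4. Verifying each step (starting from the post-abort pool):
  pool = (2, 2)
  W8 needs (0, 0) <= (2, 2) -> finishes; pool += (1, 1) = (3, 3)
  W6 needs (1, 2) <= (3, 3) -> finishes; pool += (0, 2) = (3, 5)
  W9 needs (1, 0) <= (3, 5) -> finishes; pool += (0, 1) = (3, 6)
  W4 needs (2, 6) <= (3, 6) -> finishes; pool += (0, 1) = (3, 7)


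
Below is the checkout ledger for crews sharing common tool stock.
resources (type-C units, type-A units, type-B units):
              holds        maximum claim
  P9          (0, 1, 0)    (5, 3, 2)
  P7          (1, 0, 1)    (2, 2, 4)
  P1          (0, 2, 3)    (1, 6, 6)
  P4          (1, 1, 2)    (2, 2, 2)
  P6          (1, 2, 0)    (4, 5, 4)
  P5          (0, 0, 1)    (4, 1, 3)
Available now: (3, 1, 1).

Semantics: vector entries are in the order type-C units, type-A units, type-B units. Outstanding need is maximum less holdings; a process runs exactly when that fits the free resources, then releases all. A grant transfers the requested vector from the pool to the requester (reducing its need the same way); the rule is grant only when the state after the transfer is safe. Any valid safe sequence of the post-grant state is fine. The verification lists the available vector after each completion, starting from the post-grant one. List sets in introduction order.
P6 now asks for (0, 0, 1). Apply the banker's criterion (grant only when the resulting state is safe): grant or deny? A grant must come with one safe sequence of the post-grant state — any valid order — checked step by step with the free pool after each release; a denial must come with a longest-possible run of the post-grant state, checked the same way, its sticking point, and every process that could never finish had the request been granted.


GRANT: granting preserves safety; a valid post-grant sequence is P4, P5, P7, P9, P6, P1.
Key observation: the grant leaves (3, 1, 0) free — enough for P4, whose release restarts the cascade.
Check on the post-grant state, step by step:
  pool = (3, 1, 0)
  P4 needs (1, 1, 0) <= (3, 1, 0) -> finishes; pool += (1, 1, 2) = (4, 2, 2)
  P5 needs (4, 1, 2) <= (4, 2, 2) -> finishes; pool += (0, 0, 1) = (4, 2, 3)
  P7 needs (1, 2, 3) <= (4, 2, 3) -> finishes; pool += (1, 0, 1) = (5, 2, 4)
  P9 needs (5, 2, 2) <= (5, 2, 4) -> finishes; pool += (0, 1, 0) = (5, 3, 4)
  P6 needs (3, 3, 3) <= (5, 3, 4) -> finishes; pool += (1, 2, 1) = (6, 5, 5)
  P1 needs (1, 4, 3) <= (6, 5, 5) -> finishes; pool += (0, 2, 3) = (6, 7, 8)


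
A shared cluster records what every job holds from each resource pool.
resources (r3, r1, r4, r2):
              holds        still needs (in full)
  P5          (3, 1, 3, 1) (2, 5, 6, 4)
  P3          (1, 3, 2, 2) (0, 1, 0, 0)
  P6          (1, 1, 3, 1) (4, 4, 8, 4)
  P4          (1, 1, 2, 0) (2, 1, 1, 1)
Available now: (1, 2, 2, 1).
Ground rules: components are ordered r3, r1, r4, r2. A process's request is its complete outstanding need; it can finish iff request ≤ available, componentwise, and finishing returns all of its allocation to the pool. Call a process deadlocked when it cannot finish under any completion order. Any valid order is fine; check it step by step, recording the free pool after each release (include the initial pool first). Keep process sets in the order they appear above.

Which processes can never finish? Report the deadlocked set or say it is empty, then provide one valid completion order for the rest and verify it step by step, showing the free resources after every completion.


Deadlocked set: P5 and P6.
Key observation: once P3, P4 finish, the pool peaks at (3, 6, 6, 3) — and every remaining process still needs more r2 than that.
One completion order for the rest: P3, P4. Walking it through:
  pool = (1, 2, 2, 1)
  P3: need (0, 1, 0, 0) fits (1, 2, 2, 1); releases (1, 3, 2, 2), pool now (2, 5, 4, 3)
  P4: need (2, 1, 1, 1) fits (2, 5, 4, 3); releases (1, 1, 2, 0), pool now (3, 6, 6, 3)
None of the blocked processes ever fits:
  P5 cannot run: need (2, 5, 6, 4) vs free (3, 6, 6, 3) (insufficient r2)
  P6 cannot run: need (4, 4, 8, 4) vs free (3, 6, 6, 3) (insufficient r3, r4 and r2)


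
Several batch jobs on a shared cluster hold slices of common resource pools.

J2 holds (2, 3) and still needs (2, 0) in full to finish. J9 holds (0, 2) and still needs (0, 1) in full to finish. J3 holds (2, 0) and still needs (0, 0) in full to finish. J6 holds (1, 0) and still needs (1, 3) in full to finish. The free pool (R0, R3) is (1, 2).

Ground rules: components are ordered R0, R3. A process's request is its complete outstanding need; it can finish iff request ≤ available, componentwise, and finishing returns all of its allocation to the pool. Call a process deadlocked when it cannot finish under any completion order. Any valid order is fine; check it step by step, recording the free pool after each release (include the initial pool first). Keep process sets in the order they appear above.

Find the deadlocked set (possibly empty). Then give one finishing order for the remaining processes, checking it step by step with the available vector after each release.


The deadlocked set is empty.
Key observation: there is always a runnable process — J9 first — so the state unwinds completely.
A valid finishing order for the others: J9, J6, J3, J2. Verifying each step:
  pool = (1, 2)
  run J9 (needs (0, 1), free (1, 2)); after release of (0, 2) the pool is (1, 4)
  run J6 (needs (1, 3), free (1, 4)); after release of (1, 0) the pool is (2, 4)
  run J3 (needs (0, 0), free (2, 4)); after release of (2, 0) the pool is (4, 4)
  run J2 (needs (2, 0), free (4, 4)); after release of (2, 3) the pool is (6, 7)


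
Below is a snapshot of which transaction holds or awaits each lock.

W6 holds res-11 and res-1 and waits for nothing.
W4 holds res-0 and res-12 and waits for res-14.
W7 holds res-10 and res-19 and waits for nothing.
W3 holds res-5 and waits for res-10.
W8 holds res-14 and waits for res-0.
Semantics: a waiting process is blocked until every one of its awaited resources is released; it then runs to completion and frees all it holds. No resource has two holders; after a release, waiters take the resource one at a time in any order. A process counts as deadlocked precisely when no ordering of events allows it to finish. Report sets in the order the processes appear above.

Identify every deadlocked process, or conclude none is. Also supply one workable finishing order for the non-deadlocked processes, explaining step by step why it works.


Deadlocked set: W4 and W8.
Key observation: W4 -> W8 -> W4 is a circular wait — nothing in it can go first; no other process is dragged down with it.
The rest can finish in the order W6, W7, W3.
Verifying each step:
  W6 waits on nothing -> runs at once and releases res-11 and res-1
  W7 waits on nothing -> runs at once and releases res-10 and res-19
  run W3 (all its waits — res-10 — are resolved); releases res-5


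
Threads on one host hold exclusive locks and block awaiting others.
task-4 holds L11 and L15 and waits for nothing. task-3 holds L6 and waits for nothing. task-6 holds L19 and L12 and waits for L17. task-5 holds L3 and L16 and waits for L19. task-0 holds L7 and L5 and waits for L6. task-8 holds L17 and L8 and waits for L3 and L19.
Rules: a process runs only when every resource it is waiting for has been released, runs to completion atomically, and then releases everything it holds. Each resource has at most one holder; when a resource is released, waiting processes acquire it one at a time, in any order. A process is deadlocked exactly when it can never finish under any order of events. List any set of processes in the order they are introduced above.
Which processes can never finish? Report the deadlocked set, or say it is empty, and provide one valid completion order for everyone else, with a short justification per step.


The deadlocked set is task-6, task-5 and task-8.
Key observation: the loop task-6 -> task-8 -> task-6 blocks itself forever; task-5 is caught in further circular waits.
The rest can finish in the order task-4, task-3, task-0.
Check, step by step:
  run task-4 (it waits on nothing); releases L11 and L15
  run task-3 (it waits on nothing); releases L6
  task-0 waits on L6 — all released -> runs and releases L7 and L5
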